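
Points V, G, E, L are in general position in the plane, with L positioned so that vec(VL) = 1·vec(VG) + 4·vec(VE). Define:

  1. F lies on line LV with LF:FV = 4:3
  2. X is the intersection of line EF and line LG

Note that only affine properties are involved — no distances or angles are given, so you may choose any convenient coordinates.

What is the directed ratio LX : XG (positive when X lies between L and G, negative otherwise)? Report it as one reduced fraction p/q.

LX:XG = 1/2

Choose coordinates V = (0, 0), G = (1, 0), E = (0, 1), L = (1, 4).
1. F lies on line LV with LF:FV = 4:3 ⇒ F = (3/7, 12/7)
2. X is the intersection of line EF and line LG ⇒ X = (1, 8/3)
X = L + t·(G−L) with t = 1/3, so LX:XG = t:(1−t) = 1/3:2/3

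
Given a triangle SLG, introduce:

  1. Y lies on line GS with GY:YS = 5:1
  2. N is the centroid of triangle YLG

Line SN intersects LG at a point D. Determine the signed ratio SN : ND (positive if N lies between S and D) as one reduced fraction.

SN:ND = 13/5

Choose coordinates S = (0, 0), L = (1, 0), G = (0, 1).
1. Y lies on line GS with GY:YS = 5:1 ⇒ Y = (0, 1/6)
2. N is the centroid of triangle YLG ⇒ N = (1/3, 7/18)
line SN meets LG at D = (6/13, 7/13)
N = S + t·(D−S) with t = 13/18, so SN:ND = 13/18:5/18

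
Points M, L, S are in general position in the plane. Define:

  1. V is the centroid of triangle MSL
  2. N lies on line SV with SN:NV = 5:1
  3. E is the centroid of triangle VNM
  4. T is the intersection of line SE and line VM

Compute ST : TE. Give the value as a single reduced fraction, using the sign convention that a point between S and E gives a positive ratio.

Work in coordinates with M = (0, 0), L = (1, 0), S = (0, 1).
1. V is the centroid of triangle MSL ⇒ V = (1/3, 1/3)
2. N lies on line SV with SN:NV = 5:1 ⇒ N = (5/18, 4/9)
3. E is the centroid of triangle VNM ⇒ E = (11/54, 7/27)
4. T is the intersection of line SE and line VM ⇒ T = (11/51, 11/51)
T = S + t·(E−S) with t = 18/17, so ST:TE = t:(1−t) = 18/17:-1/17

ST:TE = -18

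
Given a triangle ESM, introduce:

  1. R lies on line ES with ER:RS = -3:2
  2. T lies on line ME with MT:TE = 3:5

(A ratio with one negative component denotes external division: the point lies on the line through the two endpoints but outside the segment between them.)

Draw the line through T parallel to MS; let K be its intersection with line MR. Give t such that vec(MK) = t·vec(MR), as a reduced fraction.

Choose coordinates E = (0, 0), S = (1, 0), M = (0, 1).
1. R lies on line ES with ER:RS = -3:2 ⇒ R = (3, 0)
2. T lies on line ME with MT:TE = 3:5 ⇒ T = (0, 5/8)
through T parallel to MS: direction (1, -1); meets MR at K = (-9/16, 19/16)
K = M + t·(R−M) with t = -3/16

t = -3/16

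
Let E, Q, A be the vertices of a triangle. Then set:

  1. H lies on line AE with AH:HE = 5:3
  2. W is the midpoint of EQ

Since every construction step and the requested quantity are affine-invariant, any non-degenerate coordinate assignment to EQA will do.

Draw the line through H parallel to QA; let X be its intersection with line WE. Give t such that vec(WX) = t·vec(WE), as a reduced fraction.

t = 1/4

Work in coordinates with E = (0, 0), Q = (1, 0), A = (0, 1).
1. H lies on line AE with AH:HE = 5:3 ⇒ H = (0, 3/8)
2. W is the midpoint of EQ ⇒ W = (1/2, 0)
through H parallel to QA: direction (-1, 1); meets WE at X = (3/8, 0)
X = W + t·(E−W) with t = 1/4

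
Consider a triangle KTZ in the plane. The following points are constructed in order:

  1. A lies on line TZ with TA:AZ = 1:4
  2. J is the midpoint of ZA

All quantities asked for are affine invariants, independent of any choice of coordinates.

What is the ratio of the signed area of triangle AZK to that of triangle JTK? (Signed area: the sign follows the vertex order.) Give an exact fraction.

Assign K = (0, 0), T = (1, 0), Z = (0, 1) — the answer is frame-independent, so this choice is without loss of generality.
1. A lies on line TZ with TA:AZ = 1:4 ⇒ A = (4/5, 1/5)
2. J is the midpoint of ZA ⇒ J = (2/5, 3/5)
2·[AZK] = 4/5, 2·[JTK] = -3/5
[AZK]:[JTK] = 4/5:-3/5 = -4/3

[AZK]:[JTK] = -4/3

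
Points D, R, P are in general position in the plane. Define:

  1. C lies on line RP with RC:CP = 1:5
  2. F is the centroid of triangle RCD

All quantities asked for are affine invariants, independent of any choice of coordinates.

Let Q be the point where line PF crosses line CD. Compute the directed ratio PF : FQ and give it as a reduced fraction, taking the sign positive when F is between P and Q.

Work in coordinates with D = (0, 0), R = (1, 0), P = (0, 1).
1. C lies on line RP with RC:CP = 1:5 ⇒ C = (5/6, 1/6)
2. F is the centroid of triangle RCD ⇒ F = (11/18, 1/18)
line PF meets CD at Q = (55/96, 11/96)
F = P + t·(Q−P) with t = 16/15, so PF:FQ = 16/15:-1/15

PF:FQ = -16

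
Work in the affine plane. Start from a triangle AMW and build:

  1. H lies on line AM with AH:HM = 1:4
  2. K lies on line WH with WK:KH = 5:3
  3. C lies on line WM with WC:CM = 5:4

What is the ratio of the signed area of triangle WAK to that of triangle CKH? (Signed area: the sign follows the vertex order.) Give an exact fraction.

Set A = (0, 0), M = (1, 0), W = (0, 1); any affine frame gives the same invariant.
1. H lies on line AM with AH:HM = 1:4 ⇒ H = (1/5, 0)
2. K lies on line WH with WK:KH = 5:3 ⇒ K = (1/8, 3/8)
3. C lies on line WM with WC:CM = 5:4 ⇒ C = (5/9, 4/9)
2·[WAK] = 1/8, 2·[CKH] = 1/6
[WAK]:[CKH] = 1/8:1/6 = 3/4

[WAK]:[CKH] = 3/4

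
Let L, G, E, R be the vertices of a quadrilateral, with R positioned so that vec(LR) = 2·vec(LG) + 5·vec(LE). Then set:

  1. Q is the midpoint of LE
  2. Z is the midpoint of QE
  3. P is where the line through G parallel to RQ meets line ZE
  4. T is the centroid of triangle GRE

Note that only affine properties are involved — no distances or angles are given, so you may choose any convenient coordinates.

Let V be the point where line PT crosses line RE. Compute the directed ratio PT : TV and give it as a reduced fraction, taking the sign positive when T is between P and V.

Set L = (0, 0), G = (1, 0), E = (0, 1), R = (2, 5); any affine frame gives the same invariant.
1. Q is the midpoint of LE ⇒ Q = (0, 1/2)
2. Z is the midpoint of QE ⇒ Z = (0, 3/4)
3. P is where the line through G parallel to RQ meets line ZE ⇒ P = (0, -9/4)
4. T is the centroid of triangle GRE ⇒ T = (1, 2)
line PT meets RE at V = (13/9, 35/9)
T = P + t·(V−P) with t = 9/13, so PT:TV = 9/13:4/13

PT:TV = 9/4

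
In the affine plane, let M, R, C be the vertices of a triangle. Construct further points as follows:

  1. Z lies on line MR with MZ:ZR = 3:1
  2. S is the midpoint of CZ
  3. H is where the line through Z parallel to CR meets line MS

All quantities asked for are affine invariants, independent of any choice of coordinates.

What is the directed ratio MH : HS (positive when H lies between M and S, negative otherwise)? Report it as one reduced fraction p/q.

Set M = (0, 0), R = (1, 0), C = (0, 1); any affine frame gives the same invariant.
1. Z lies on line MR with MZ:ZR = 3:1 ⇒ Z = (3/4, 0)
2. S is the midpoint of CZ ⇒ S = (3/8, 1/2)
3. H is where the line through Z parallel to CR meets line MS ⇒ H = (9/28, 3/7)
H = M + t·(S−M) with t = 6/7, so MH:HS = t:(1−t) = 6/7:1/7

MH:HS = 6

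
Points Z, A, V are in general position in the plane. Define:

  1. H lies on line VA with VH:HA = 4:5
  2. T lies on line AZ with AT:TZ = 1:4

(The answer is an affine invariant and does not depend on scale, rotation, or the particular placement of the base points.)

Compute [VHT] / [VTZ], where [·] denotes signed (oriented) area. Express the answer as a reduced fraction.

Set Z = (0, 0), A = (1, 0), V = (0, 1); any affine frame gives the same invariant.
1. H lies on line VA with VH:HA = 4:5 ⇒ H = (4/9, 5/9)
2. T lies on line AZ with AT:TZ = 1:4 ⇒ T = (4/5, 0)
2·[VHT] = -4/45, 2·[VTZ] = -4/5
[VHT]:[VTZ] = -4/45:-4/5 = 1/9

[VHT]:[VTZ] = 1/9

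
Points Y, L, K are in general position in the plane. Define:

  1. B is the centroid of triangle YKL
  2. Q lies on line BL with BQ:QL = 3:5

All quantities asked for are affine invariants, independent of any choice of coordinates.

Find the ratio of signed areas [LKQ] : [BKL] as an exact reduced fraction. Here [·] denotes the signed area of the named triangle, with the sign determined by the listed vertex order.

[LKQ]:[BKL] = -5/8

Set Y = (0, 0), L = (1, 0), K = (0, 1); any affine frame gives the same invariant.
1. B is the centroid of triangle YKL ⇒ B = (1/3, 1/3)
2. Q lies on line BL with BQ:QL = 3:5 ⇒ Q = (7/12, 5/24)
2·[LKQ] = 5/24, 2·[BKL] = -1/3
[LKQ]:[BKL] = 5/24:-1/3 = -5/8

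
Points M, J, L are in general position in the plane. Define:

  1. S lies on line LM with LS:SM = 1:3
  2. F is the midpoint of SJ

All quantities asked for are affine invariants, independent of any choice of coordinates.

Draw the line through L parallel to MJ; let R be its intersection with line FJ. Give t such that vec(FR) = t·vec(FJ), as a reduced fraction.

Assign M = (0, 0), J = (1, 0), L = (0, 1) — the answer is frame-independent, so this choice is without loss of generality.
1. S lies on line LM with LS:SM = 1:3 ⇒ S = (0, 3/4)
2. F is the midpoint of SJ ⇒ F = (1/2, 3/8)
through L parallel to MJ: direction (1, 0); meets FJ at R = (-1/3, 1)
R = F + t·(J−F) with t = -5/3

t = -5/3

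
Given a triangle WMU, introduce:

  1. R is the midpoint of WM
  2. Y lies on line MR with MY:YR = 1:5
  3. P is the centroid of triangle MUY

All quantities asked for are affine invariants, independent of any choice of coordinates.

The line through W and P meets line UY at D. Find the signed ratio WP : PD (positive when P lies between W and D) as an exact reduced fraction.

Work in coordinates with W = (0, 0), M = (1, 0), U = (0, 1).
1. R is the midpoint of WM ⇒ R = (1/2, 0)
2. Y lies on line MR with MY:YR = 1:5 ⇒ Y = (11/12, 0)
3. P is the centroid of triangle MUY ⇒ P = (23/36, 1/3)
line WP meets UY at D = (253/408, 11/34)
P = W + t·(D−W) with t = 34/33, so WP:PD = 34/33:-1/33

WP:PD = -34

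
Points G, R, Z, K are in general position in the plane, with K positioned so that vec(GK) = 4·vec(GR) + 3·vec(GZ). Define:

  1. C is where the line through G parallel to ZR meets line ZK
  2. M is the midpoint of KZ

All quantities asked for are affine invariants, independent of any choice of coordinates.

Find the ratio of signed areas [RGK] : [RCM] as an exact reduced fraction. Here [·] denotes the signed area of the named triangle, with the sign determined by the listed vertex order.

Assign G = (0, 0), R = (1, 0), Z = (0, 1), K = (4, 3) — the answer is frame-independent, so this choice is without loss of generality.
1. C is where the line through G parallel to ZR meets line ZK ⇒ C = (-2/3, 2/3)
2. M is the midpoint of KZ ⇒ M = (2, 2)
2·[RGK] = -3, 2·[RCM] = -4
[RGK]:[RCM] = -3:-4 = 3/4

[RGK]:[RCM] = 3/4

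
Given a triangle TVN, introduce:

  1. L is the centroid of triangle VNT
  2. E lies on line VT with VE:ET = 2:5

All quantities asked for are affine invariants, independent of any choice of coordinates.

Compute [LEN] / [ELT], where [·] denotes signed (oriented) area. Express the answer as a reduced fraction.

[LEN]:[ELT] = 3/5

Choose coordinates T = (0, 0), V = (1, 0), N = (0, 1).
1. L is the centroid of triangle VNT ⇒ L = (1/3, 1/3)
2. E lies on line VT with VE:ET = 2:5 ⇒ E = (5/7, 0)
2·[LEN] = 1/7, 2·[ELT] = 5/21
[LEN]:[ELT] = 1/7:5/21 = 3/5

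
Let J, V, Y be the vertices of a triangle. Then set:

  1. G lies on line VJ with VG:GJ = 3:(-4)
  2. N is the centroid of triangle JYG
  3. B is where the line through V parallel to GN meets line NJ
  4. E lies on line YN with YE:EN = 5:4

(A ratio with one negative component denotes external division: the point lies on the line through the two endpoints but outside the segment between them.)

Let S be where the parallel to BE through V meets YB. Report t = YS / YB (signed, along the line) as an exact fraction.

t = 103/60

Assign J = (0, 0), V = (1, 0), Y = (0, 1) — the answer is frame-independent, so this choice is without loss of generality.
1. G lies on line VJ with VG:GJ = 3:(-4) ⇒ G = (4, 0)
2. N is the centroid of triangle JYG ⇒ N = (4/3, 1/3)
3. B is where the line through V parallel to GN meets line NJ ⇒ B = (1/3, 1/12)
4. E lies on line YN with YE:EN = 5:4 ⇒ E = (20/27, 17/27)
through V parallel to BE: direction (11/27, 59/108); meets YB at S = (103/180, -413/720)
S = Y + t·(B−Y) with t = 103/60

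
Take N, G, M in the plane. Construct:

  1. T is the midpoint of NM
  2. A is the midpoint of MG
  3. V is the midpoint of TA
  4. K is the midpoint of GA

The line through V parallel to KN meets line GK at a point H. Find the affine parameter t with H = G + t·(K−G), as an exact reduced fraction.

t = 9/4

Set N = (0, 0), G = (1, 0), M = (0, 1); any affine frame gives the same invariant.
1. T is the midpoint of NM ⇒ T = (0, 1/2)
2. A is the midpoint of MG ⇒ A = (1/2, 1/2)
3. V is the midpoint of TA ⇒ V = (1/4, 1/2)
4. K is the midpoint of GA ⇒ K = (3/4, 1/4)
through V parallel to KN: direction (-3/4, -1/4); meets GK at H = (7/16, 9/16)
H = G + t·(K−G) with t = 9/4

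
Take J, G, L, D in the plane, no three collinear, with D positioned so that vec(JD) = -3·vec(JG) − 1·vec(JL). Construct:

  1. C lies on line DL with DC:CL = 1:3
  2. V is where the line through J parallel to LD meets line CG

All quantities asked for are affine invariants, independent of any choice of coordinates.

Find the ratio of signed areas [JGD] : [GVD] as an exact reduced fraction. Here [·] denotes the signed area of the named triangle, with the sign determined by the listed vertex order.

[JGD]:[GVD] = -2

Set J = (0, 0), G = (1, 0), L = (0, 1), D = (-3, -1); any affine frame gives the same invariant.
1. C lies on line DL with DC:CL = 1:3 ⇒ C = (-9/4, -1/2)
2. V is where the line through J parallel to LD meets line CG ⇒ V = (-3/10, -1/5)
2·[JGD] = -1, 2·[GVD] = 1/2
[JGD]:[GVD] = -1:1/2 = -2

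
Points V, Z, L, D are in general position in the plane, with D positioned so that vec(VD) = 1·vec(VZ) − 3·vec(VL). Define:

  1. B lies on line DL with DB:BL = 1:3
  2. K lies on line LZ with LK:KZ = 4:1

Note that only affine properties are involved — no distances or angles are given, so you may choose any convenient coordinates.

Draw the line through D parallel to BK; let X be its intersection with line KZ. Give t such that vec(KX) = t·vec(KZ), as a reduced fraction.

Assign V = (0, 0), Z = (1, 0), L = (0, 1), D = (1, -3) — the answer is frame-independent, so this choice is without loss of generality.
1. B lies on line DL with DB:BL = 1:3 ⇒ B = (3/4, -2)
2. K lies on line LZ with LK:KZ = 4:1 ⇒ K = (4/5, 1/5)
through D parallel to BK: direction (1/20, 11/5); meets KZ at X = (16/15, -1/15)
X = K + t·(Z−K) with t = 4/3

t = 4/3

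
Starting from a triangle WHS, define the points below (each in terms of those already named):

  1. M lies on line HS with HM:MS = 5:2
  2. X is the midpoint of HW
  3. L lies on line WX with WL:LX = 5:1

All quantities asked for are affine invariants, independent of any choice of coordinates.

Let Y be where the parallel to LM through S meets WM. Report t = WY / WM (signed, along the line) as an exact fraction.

Work in coordinates with W = (0, 0), H = (1, 0), S = (0, 1).
1. M lies on line HS with HM:MS = 5:2 ⇒ M = (2/7, 5/7)
2. X is the midpoint of HW ⇒ X = (1/2, 0)
3. L lies on line WX with WL:LX = 5:1 ⇒ L = (5/12, 0)
through S parallel to LM: direction (-11/84, 5/7); meets WM at Y = (22/175, 11/35)
Y = W + t·(M−W) with t = 11/25

t = 11/25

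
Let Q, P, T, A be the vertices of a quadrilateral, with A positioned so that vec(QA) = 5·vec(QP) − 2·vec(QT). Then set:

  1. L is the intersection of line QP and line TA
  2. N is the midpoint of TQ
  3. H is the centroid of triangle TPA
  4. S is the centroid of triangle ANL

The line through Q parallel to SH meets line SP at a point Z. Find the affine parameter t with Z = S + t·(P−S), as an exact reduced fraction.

Choose coordinates Q = (0, 0), P = (1, 0), T = (0, 1), A = (5, -2).
1. L is the intersection of line QP and line TA ⇒ L = (5/3, 0)
2. N is the midpoint of TQ ⇒ N = (0, 1/2)
3. H is the centroid of triangle TPA ⇒ H = (2, -1/3)
4. S is the centroid of triangle ANL ⇒ S = (20/9, -1/2)
through Q parallel to SH: direction (-2/9, 1/6); meets SP at Z = (-6/5, 9/10)
Z = S + t·(P−S) with t = 14/5

t = 14/5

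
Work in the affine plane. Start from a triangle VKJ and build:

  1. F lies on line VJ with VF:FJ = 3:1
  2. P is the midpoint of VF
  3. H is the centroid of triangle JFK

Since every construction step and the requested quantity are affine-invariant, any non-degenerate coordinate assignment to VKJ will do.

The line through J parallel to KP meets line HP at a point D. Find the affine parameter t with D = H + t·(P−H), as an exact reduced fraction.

Assign V = (0, 0), K = (1, 0), J = (0, 1) — the answer is frame-independent, so this choice is without loss of generality.
1. F lies on line VJ with VF:FJ = 3:1 ⇒ F = (0, 3/4)
2. P is the midpoint of VF ⇒ P = (0, 3/8)
3. H is the centroid of triangle JFK ⇒ H = (1/3, 7/12)
through J parallel to KP: direction (-1, 3/8); meets HP at D = (5/8, 49/64)
D = H + t·(P−H) with t = -7/8

t = -7/8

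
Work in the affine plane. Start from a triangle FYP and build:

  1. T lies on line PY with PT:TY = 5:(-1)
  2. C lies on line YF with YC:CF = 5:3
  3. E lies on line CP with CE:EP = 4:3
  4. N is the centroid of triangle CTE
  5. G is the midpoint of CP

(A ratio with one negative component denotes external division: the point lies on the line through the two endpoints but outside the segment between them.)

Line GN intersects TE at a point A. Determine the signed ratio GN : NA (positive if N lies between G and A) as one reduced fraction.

Assign F = (0, 0), Y = (1, 0), P = (0, 1) — the answer is frame-independent, so this choice is without loss of generality.
1. T lies on line PY with PT:TY = 5:(-1) ⇒ T = (5/4, -1/4)
2. C lies on line YF with YC:CF = 5:3 ⇒ C = (3/8, 0)
3. E lies on line CP with CE:EP = 4:3 ⇒ E = (9/56, 4/7)
4. N is the centroid of triangle CTE ⇒ N = (25/42, 3/28)
5. G is the midpoint of CP ⇒ G = (3/16, 1/2)
line GN meets TE at A = (-2/35, 103/140)
N = G + t·(A−G) with t = -5/3, so GN:NA = -5/3:8/3

GN:NA = -5/8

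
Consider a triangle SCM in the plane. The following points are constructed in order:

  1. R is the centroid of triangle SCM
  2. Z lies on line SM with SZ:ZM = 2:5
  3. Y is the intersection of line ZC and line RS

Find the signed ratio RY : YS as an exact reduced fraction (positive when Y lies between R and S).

Set S = (0, 0), C = (1, 0), M = (0, 1); any affine frame gives the same invariant.
1. R is the centroid of triangle SCM ⇒ R = (1/3, 1/3)
2. Z lies on line SM with SZ:ZM = 2:5 ⇒ Z = (0, 2/7)
3. Y is the intersection of line ZC and line RS ⇒ Y = (2/9, 2/9)
Y = R + t·(S−R) with t = 1/3, so RY:YS = t:(1−t) = 1/3:2/3

RY:YS = 1/2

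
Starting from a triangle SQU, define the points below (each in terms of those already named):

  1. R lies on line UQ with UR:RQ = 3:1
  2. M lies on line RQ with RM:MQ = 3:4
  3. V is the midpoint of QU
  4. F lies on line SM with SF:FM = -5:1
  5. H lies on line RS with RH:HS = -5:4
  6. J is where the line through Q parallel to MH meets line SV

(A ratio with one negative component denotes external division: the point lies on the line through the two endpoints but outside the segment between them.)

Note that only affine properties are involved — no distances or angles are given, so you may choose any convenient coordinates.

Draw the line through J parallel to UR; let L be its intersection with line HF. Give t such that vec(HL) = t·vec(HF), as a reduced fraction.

Choose coordinates S = (0, 0), Q = (1, 0), U = (0, 1).
1. R lies on line UQ with UR:RQ = 3:1 ⇒ R = (3/4, 1/4)
2. M lies on line RQ with RM:MQ = 3:4 ⇒ M = (6/7, 1/7)
3. V is the midpoint of QU ⇒ V = (1/2, 1/2)
4. F lies on line SM with SF:FM = -5:1 ⇒ F = (15/14, 5/28)
5. H lies on line RS with RH:HS = -5:4 ⇒ H = (-3, -1)
6. J is where the line through Q parallel to MH meets line SV ⇒ J = (-8/19, -8/19)
through J parallel to UR: direction (3/4, -3/4); meets HF at L = (-27/49, -271/931)
L = H + t·(F−H) with t = 80/133

t = 80/133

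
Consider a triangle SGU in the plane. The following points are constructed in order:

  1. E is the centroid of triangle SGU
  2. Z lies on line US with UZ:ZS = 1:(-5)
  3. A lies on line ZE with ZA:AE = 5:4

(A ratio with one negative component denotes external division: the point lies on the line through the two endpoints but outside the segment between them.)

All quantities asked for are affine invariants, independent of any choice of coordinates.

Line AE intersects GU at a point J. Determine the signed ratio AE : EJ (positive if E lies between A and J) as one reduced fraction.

AE:EJ = -7/9

Work in coordinates with S = (0, 0), G = (1, 0), U = (0, 1).
1. E is the centroid of triangle SGU ⇒ E = (1/3, 1/3)
2. Z lies on line US with UZ:ZS = 1:(-5) ⇒ Z = (0, 5/4)
3. A lies on line ZE with ZA:AE = 5:4 ⇒ A = (5/27, 20/27)
line AE meets GU at J = (1/7, 6/7)
E = A + t·(J−A) with t = -7/2, so AE:EJ = -7/2:9/2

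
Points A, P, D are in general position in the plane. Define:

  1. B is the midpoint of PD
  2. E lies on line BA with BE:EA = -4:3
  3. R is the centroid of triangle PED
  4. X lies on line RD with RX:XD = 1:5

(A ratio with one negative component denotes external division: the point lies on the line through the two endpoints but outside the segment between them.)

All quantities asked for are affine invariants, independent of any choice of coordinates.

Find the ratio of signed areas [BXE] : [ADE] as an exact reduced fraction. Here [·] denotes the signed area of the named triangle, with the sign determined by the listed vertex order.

[BXE]:[ADE] = 2/9

Assign A = (0, 0), P = (1, 0), D = (0, 1) — the answer is frame-independent, so this choice is without loss of generality.
1. B is the midpoint of PD ⇒ B = (1/2, 1/2)
2. E lies on line BA with BE:EA = -4:3 ⇒ E = (-3/2, -3/2)
3. R is the centroid of triangle PED ⇒ R = (-1/6, -1/6)
4. X lies on line RD with RX:XD = 1:5 ⇒ X = (-5/36, 1/36)
2·[BXE] = 1/3, 2·[ADE] = 3/2
[BXE]:[ADE] = 1/3:3/2 = 2/9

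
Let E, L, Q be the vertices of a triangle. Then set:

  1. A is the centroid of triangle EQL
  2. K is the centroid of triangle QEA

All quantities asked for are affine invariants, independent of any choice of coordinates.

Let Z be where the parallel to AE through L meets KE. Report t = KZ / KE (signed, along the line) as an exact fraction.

t = 4

Choose coordinates E = (0, 0), L = (1, 0), Q = (0, 1).
1. A is the centroid of triangle EQL ⇒ A = (1/3, 1/3)
2. K is the centroid of triangle QEA ⇒ K = (1/9, 4/9)
through L parallel to AE: direction (-1/3, -1/3); meets KE at Z = (-1/3, -4/3)
Z = K + t·(E−K) with t = 4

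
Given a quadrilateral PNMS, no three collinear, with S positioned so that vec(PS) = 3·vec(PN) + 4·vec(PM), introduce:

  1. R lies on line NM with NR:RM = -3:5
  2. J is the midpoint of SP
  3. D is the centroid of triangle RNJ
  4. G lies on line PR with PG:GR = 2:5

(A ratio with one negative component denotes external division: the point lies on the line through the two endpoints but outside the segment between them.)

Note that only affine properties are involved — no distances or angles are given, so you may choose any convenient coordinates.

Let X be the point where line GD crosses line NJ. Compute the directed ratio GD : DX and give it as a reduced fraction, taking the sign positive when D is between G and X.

Assign P = (0, 0), N = (1, 0), M = (0, 1), S = (3, 4) — the answer is frame-independent, so this choice is without loss of generality.
1. R lies on line NM with NR:RM = -3:5 ⇒ R = (5/2, -3/2)
2. J is the midpoint of SP ⇒ J = (3/2, 2)
3. D is the centroid of triangle RNJ ⇒ D = (5/3, 1/6)
4. G lies on line PR with PG:GR = 2:5 ⇒ G = (5/7, -3/7)
line GD meets NJ at X = (25/27, -8/27)
D = G + t·(X−G) with t = 9/2, so GD:DX = 9/2:-7/2

GD:DX = -9/7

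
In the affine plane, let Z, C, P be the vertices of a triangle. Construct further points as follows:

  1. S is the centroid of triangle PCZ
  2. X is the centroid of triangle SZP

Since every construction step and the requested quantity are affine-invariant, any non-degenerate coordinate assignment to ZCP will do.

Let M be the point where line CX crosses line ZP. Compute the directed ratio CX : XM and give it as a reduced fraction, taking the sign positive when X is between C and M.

Assign Z = (0, 0), C = (1, 0), P = (0, 1) — the answer is frame-independent, so this choice is without loss of generality.
1. S is the centroid of triangle PCZ ⇒ S = (1/3, 1/3)
2. X is the centroid of triangle SZP ⇒ X = (1/9, 4/9)
line CX meets ZP at M = (0, 1/2)
X = C + t·(M−C) with t = 8/9, so CX:XM = 8/9:1/9

CX:XM = 8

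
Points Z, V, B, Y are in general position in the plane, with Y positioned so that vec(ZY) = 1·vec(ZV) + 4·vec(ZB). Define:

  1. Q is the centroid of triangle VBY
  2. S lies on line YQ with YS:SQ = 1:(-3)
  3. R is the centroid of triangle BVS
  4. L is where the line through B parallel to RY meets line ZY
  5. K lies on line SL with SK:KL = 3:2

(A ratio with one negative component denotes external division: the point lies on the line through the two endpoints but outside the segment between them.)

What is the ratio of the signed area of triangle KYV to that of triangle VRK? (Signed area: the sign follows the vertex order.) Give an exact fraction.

Work in coordinates with Z = (0, 0), V = (1, 0), B = (0, 1), Y = (1, 4).
1. Q is the centroid of triangle VBY ⇒ Q = (2/3, 5/3)
2. S lies on line YQ with YS:SQ = 1:(-3) ⇒ S = (7/6, 31/6)
3. R is the centroid of triangle BVS ⇒ R = (13/18, 37/18)
4. L is where the line through B parallel to RY meets line ZY ⇒ L = (-1/3, -4/3)
5. K lies on line SL with SK:KL = 3:2 ⇒ K = (4/15, 19/15)
2·[KYV] = -44/15, 2·[VRK] = 52/45
[KYV]:[VRK] = -44/15:52/45 = -33/13

[KYV]:[VRK] = -33/13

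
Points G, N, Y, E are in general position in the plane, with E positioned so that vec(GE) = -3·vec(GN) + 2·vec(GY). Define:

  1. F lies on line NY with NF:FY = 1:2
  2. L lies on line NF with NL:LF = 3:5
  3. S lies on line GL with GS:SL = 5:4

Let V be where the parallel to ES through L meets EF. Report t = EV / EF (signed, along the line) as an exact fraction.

t = 102/137

Assign G = (0, 0), N = (1, 0), Y = (0, 1), E = (-3, 2) — the answer is frame-independent, so this choice is without loss of generality.
1. F lies on line NY with NF:FY = 1:2 ⇒ F = (2/3, 1/3)
2. L lies on line NF with NL:LF = 3:5 ⇒ L = (7/8, 1/8)
3. S lies on line GL with GS:SL = 5:4 ⇒ S = (35/72, 5/72)
through L parallel to ES: direction (251/72, -139/72); meets EF at V = (-37/137, 104/137)
V = E + t·(F−E) with t = 102/137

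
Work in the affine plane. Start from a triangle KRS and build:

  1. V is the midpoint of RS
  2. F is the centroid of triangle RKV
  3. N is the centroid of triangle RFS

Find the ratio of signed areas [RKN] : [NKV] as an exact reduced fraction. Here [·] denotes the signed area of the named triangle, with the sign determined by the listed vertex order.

[RKN]:[NKV] = 7

Work in coordinates with K = (0, 0), R = (1, 0), S = (0, 1).
1. V is the midpoint of RS ⇒ V = (1/2, 1/2)
2. F is the centroid of triangle RKV ⇒ F = (1/2, 1/6)
3. N is the centroid of triangle RFS ⇒ N = (1/2, 7/18)
2·[RKN] = -7/18, 2·[NKV] = -1/18
[RKN]:[NKV] = -7/18:-1/18 = 7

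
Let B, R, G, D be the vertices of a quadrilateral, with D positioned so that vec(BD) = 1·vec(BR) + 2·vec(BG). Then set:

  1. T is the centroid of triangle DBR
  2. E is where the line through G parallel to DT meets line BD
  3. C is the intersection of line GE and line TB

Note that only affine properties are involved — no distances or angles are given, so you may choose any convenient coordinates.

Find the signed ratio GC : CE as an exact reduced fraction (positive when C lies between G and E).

Choose coordinates B = (0, 0), R = (1, 0), G = (0, 1), D = (1, 2).
1. T is the centroid of triangle DBR ⇒ T = (2/3, 2/3)
2. E is where the line through G parallel to DT meets line BD ⇒ E = (-1/2, -1)
3. C is the intersection of line GE and line TB ⇒ C = (-1/3, -1/3)
C = G + t·(E−G) with t = 2/3, so GC:CE = t:(1−t) = 2/3:1/3

GC:CE = 2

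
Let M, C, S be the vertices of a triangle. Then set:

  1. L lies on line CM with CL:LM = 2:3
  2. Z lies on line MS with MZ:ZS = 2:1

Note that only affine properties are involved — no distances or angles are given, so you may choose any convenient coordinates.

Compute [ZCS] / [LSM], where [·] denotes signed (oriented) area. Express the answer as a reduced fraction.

Choose coordinates M = (0, 0), C = (1, 0), S = (0, 1).
1. L lies on line CM with CL:LM = 2:3 ⇒ L = (3/5, 0)
2. Z lies on line MS with MZ:ZS = 2:1 ⇒ Z = (0, 2/3)
2·[ZCS] = 1/3, 2·[LSM] = 3/5
[ZCS]:[LSM] = 1/3:3/5 = 5/9

[ZCS]:[LSM] = 5/9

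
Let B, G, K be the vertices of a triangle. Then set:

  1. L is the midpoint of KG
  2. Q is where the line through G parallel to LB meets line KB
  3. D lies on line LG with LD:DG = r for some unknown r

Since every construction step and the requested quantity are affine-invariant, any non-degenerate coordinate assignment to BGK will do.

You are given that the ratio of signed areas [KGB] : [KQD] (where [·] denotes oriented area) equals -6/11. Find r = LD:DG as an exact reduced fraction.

r = 5

Work in coordinates with B = (0, 0), G = (1, 0), K = (0, 1).
1. L is the midpoint of KG ⇒ L = (1/2, 1/2)
2. Q is where the line through G parallel to LB meets line KB ⇒ Q = (0, -1)
3. With LD:DG = r, write λ = r/(r+1) so D = L + λ·(G−L); D is affine-linear in λ
Every point depending on D is an affine combination of D and λ-independent points, so each such coordinate is linear in λ; the λ² term in each signed area is a multiple of (G−L)×(G−L) = 0, so 2·[KGB] and 2·[KQD] are each linear in λ. Evaluating at λ=0 and λ=1:
  2·[KGB] = -1,   2·[KQD] = λ + 1
So [KGB]:[KQD] = (-1) / (λ + 1). Setting this equal to -6/11:
  -1 = -6/11·(λ + 1)  ⇒  λ = 5/6
Then r = λ/(1−λ) = (5/6)/(1/6) = 5. Check: with r = 5, D = (11/12, 1/12) and [KGB]:[KQD] = -6/11 as required.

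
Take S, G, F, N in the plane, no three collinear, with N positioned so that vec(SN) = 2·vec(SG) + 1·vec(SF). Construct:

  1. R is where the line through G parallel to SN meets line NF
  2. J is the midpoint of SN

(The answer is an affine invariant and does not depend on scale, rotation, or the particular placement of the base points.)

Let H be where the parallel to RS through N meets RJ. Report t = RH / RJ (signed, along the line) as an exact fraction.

Work in coordinates with S = (0, 0), G = (1, 0), F = (0, 1), N = (2, 1).
1. R is where the line through G parallel to SN meets line NF ⇒ R = (3, 1)
2. J is the midpoint of SN ⇒ J = (1, 1/2)
through N parallel to RS: direction (-3, -1); meets RJ at H = (-1, 0)
H = R + t·(J−R) with t = 2

t = 2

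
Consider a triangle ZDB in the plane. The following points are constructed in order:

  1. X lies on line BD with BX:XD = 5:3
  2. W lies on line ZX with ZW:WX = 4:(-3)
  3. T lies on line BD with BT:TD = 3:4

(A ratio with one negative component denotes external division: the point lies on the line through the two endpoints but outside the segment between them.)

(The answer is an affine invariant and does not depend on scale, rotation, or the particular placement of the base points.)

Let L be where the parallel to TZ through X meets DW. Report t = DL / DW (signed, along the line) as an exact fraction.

t = -7/4

Choose coordinates Z = (0, 0), D = (1, 0), B = (0, 1).
1. X lies on line BD with BX:XD = 5:3 ⇒ X = (5/8, 3/8)
2. W lies on line ZX with ZW:WX = 4:(-3) ⇒ W = (5/2, 3/2)
3. T lies on line BD with BT:TD = 3:4 ⇒ T = (3/7, 4/7)
through X parallel to TZ: direction (-3/7, -4/7); meets DW at L = (-13/8, -21/8)
L = D + t·(W−D) with t = -7/4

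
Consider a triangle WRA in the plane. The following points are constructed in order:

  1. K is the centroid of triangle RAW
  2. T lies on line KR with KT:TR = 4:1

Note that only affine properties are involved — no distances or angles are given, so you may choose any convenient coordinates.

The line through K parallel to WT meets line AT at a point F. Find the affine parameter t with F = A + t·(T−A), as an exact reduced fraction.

t = 9/13

Assign W = (0, 0), R = (1, 0), A = (0, 1) — the answer is frame-independent, so this choice is without loss of generality.
1. K is the centroid of triangle RAW ⇒ K = (1/3, 1/3)
2. T lies on line KR with KT:TR = 4:1 ⇒ T = (13/15, 1/15)
through K parallel to WT: direction (13/15, 1/15); meets AT at F = (3/5, 23/65)
F = A + t·(T−A) with t = 9/13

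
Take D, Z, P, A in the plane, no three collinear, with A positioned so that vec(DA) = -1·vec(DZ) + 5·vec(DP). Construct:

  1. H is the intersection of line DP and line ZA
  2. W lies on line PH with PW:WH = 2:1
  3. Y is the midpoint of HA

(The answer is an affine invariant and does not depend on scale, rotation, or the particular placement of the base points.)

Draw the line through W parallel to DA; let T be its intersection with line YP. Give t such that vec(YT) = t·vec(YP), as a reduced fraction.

Choose coordinates D = (0, 0), Z = (1, 0), P = (0, 1), A = (-1, 5).
1. H is the intersection of line DP and line ZA ⇒ H = (0, 5/2)
2. W lies on line PH with PW:WH = 2:1 ⇒ W = (0, 2)
3. Y is the midpoint of HA ⇒ Y = (-1/2, 15/4)
through W parallel to DA: direction (-1, 5); meets YP at T = (-2, 12)
T = Y + t·(P−Y) with t = -3

t = -3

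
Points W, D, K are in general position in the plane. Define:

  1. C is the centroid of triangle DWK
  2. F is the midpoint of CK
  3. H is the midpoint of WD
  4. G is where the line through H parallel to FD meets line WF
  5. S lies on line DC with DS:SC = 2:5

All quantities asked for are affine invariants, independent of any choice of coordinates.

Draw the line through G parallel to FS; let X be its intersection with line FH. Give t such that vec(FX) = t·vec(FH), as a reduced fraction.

t = 11/10

Set W = (0, 0), D = (1, 0), K = (0, 1); any affine frame gives the same invariant.
1. C is the centroid of triangle DWK ⇒ C = (1/3, 1/3)
2. F is the midpoint of CK ⇒ F = (1/6, 2/3)
3. H is the midpoint of WD ⇒ H = (1/2, 0)
4. G is where the line through H parallel to FD meets line WF ⇒ G = (1/12, 1/3)
5. S lies on line DC with DS:SC = 2:5 ⇒ S = (17/21, 2/21)
through G parallel to FS: direction (9/14, -4/7); meets FH at X = (8/15, -1/15)
X = F + t·(H−F) with t = 11/10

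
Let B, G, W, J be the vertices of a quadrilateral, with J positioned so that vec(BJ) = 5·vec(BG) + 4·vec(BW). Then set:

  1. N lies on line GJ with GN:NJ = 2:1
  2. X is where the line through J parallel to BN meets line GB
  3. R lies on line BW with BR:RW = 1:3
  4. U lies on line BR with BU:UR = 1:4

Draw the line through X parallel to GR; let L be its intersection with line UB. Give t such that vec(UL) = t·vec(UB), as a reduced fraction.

t = 7/2

Work in coordinates with B = (0, 0), G = (1, 0), W = (0, 1), J = (5, 4).
1. N lies on line GJ with GN:NJ = 2:1 ⇒ N = (11/3, 8/3)
2. X is where the line through J parallel to BN meets line GB ⇒ X = (-1/2, 0)
3. R lies on line BW with BR:RW = 1:3 ⇒ R = (0, 1/4)
4. U lies on line BR with BU:UR = 1:4 ⇒ U = (0, 1/20)
through X parallel to GR: direction (-1, 1/4); meets UB at L = (0, -1/8)
L = U + t·(B−U) with t = 7/2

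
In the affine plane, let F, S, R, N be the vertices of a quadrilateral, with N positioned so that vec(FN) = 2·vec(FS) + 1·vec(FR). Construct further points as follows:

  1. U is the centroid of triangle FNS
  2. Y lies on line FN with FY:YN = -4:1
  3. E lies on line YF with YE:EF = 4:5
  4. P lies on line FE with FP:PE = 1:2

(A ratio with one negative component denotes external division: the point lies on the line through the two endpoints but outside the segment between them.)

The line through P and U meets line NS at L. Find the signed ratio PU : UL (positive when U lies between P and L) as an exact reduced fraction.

PU:UL = 34/27

Work in coordinates with F = (0, 0), S = (1, 0), R = (0, 1), N = (2, 1).
1. U is the centroid of triangle FNS ⇒ U = (1, 1/3)
2. Y lies on line FN with FY:YN = -4:1 ⇒ Y = (8/3, 4/3)
3. E lies on line YF with YE:EF = 4:5 ⇒ E = (40/27, 20/27)
4. P lies on line FE with FP:PE = 1:2 ⇒ P = (40/81, 20/81)
line PU meets NS at L = (143/102, 41/102)
U = P + t·(L−P) with t = 34/61, so PU:UL = 34/61:27/61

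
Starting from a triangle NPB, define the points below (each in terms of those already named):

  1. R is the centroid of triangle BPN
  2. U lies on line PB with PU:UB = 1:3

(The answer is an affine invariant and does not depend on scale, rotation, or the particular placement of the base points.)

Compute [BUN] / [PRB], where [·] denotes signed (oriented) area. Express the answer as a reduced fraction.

Set N = (0, 0), P = (1, 0), B = (0, 1); any affine frame gives the same invariant.
1. R is the centroid of triangle BPN ⇒ R = (1/3, 1/3)
2. U lies on line PB with PU:UB = 1:3 ⇒ U = (3/4, 1/4)
2·[BUN] = -3/4, 2·[PRB] = -1/3
[BUN]:[PRB] = -3/4:-1/3 = 9/4

[BUN]:[PRB] = 9/4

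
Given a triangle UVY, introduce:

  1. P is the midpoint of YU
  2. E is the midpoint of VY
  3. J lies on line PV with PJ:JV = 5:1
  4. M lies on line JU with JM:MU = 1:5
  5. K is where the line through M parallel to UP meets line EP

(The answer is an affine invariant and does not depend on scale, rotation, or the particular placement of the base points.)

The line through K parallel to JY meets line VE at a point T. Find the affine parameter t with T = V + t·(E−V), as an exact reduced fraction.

t = -59/18

Set U = (0, 0), V = (1, 0), Y = (0, 1); any affine frame gives the same invariant.
1. P is the midpoint of YU ⇒ P = (0, 1/2)
2. E is the midpoint of VY ⇒ E = (1/2, 1/2)
3. J lies on line PV with PJ:JV = 5:1 ⇒ J = (5/6, 1/12)
4. M lies on line JU with JM:MU = 1:5 ⇒ M = (25/36, 5/72)
5. K is where the line through M parallel to UP meets line EP ⇒ K = (25/36, 1/2)
through K parallel to JY: direction (-5/6, 11/12); meets VE at T = (95/36, -59/36)
T = V + t·(E−V) with t = -59/18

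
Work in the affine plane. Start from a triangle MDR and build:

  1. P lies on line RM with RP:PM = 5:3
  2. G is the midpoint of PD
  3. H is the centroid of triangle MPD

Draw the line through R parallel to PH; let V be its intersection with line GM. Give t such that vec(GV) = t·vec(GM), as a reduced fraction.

Set M = (0, 0), D = (1, 0), R = (0, 1); any affine frame gives the same invariant.
1. P lies on line RM with RP:PM = 5:3 ⇒ P = (0, 3/8)
2. G is the midpoint of PD ⇒ G = (1/2, 3/16)
3. H is the centroid of triangle MPD ⇒ H = (1/3, 1/8)
through R parallel to PH: direction (1/3, -1/4); meets GM at V = (8/9, 1/3)
V = G + t·(M−G) with t = -7/9

t = -7/9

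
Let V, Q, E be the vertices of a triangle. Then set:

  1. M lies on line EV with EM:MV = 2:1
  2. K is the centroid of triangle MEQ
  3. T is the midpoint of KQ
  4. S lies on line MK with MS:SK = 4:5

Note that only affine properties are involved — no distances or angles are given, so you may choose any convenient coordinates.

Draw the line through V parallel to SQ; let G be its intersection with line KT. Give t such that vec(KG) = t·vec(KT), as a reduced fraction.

t = 41/5

Assign V = (0, 0), Q = (1, 0), E = (0, 1) — the answer is frame-independent, so this choice is without loss of generality.
1. M lies on line EV with EM:MV = 2:1 ⇒ M = (0, 1/3)
2. K is the centroid of triangle MEQ ⇒ K = (1/3, 4/9)
3. T is the midpoint of KQ ⇒ T = (2/3, 2/9)
4. S lies on line MK with MS:SK = 4:5 ⇒ S = (4/27, 31/81)
through V parallel to SQ: direction (23/27, -31/81); meets KT at G = (46/15, -62/45)
G = K + t·(T−K) with t = 41/5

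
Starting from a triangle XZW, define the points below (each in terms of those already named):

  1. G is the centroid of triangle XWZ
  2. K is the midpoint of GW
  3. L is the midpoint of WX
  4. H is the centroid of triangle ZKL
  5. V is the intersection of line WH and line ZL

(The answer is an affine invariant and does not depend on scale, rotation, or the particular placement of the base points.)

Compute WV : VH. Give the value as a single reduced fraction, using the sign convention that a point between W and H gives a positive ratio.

WV:VH = -6

Assign X = (0, 0), Z = (1, 0), W = (0, 1) — the answer is frame-independent, so this choice is without loss of generality.
1. G is the centroid of triangle XWZ ⇒ G = (1/3, 1/3)
2. K is the midpoint of GW ⇒ K = (1/6, 2/3)
3. L is the midpoint of WX ⇒ L = (0, 1/2)
4. H is the centroid of triangle ZKL ⇒ H = (7/18, 7/18)
5. V is the intersection of line WH and line ZL ⇒ V = (7/15, 4/15)
V = W + t·(H−W) with t = 6/5, so WV:VH = t:(1−t) = 6/5:-1/5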